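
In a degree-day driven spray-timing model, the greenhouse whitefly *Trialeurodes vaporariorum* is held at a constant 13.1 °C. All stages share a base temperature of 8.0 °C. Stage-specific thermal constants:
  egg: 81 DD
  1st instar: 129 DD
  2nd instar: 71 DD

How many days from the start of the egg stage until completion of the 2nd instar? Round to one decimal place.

55.1 days

Daily accumulation at 13.1 °C = 13.1 − 8.0 = 5.1 DD/day.
Total K = 81 + 129 + 71 = 281 DD.
Total duration = 281 / 5.1 = 55.098 ≈ 55.1 days.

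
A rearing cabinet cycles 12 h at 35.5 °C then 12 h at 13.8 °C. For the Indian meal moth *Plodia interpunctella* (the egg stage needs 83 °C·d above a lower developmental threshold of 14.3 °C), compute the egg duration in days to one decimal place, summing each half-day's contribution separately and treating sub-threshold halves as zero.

Day half: max(0, 35.5 − 14.3) × 0.5 = 21.2 × 0.5 = 10.60 DD.
Night half: max(0, 13.8 − 14.3) × 0.5 = 0.0 × 0.5 = 0.00 DD.
Per 24 h: 10.60 DD/day.
Duration = 83 / 10.60 = 7.830 ≈ 7.8 days.

7.8 days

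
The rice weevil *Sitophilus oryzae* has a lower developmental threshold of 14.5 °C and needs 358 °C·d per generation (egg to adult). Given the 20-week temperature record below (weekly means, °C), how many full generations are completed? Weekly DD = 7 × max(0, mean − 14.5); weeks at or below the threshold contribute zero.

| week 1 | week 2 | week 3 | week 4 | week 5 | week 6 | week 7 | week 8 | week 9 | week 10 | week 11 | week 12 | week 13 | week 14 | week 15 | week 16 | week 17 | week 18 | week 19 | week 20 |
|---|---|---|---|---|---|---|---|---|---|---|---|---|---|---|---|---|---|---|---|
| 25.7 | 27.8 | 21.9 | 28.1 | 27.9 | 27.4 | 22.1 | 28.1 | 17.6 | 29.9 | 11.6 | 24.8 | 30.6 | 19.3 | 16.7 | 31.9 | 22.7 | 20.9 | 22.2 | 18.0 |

Weekly DD (7 × max(0, T̄ − 14.5)): 78.4, 93.1, 51.8, 95.2, 93.8, 90.3, 53.2, 95.2, 21.7, 107.8, 0.0, 72.1, 112.7, 33.6, 15.4, 121.8, 57.4, 44.8, 53.9, 24.5.
Season total = 1316.7 DD.
Complete generations = ⌊1316.7 / 358⌋ = 3.

3 generations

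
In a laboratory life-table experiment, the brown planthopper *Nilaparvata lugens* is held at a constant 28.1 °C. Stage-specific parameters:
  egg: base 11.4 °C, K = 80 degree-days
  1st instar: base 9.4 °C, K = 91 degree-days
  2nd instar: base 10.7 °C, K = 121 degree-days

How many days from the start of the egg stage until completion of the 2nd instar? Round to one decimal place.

egg: 80 / (28.1 − 11.4) = 80 / 16.7 = 4.790 d.
1st instar: 91 / (28.1 − 9.4) = 91 / 18.7 = 4.866 d.
2nd instar: 121 / (28.1 − 10.7) = 121 / 17.4 = 6.954 d.
Sum = 16.611 ≈ 16.6 days.

16.6 days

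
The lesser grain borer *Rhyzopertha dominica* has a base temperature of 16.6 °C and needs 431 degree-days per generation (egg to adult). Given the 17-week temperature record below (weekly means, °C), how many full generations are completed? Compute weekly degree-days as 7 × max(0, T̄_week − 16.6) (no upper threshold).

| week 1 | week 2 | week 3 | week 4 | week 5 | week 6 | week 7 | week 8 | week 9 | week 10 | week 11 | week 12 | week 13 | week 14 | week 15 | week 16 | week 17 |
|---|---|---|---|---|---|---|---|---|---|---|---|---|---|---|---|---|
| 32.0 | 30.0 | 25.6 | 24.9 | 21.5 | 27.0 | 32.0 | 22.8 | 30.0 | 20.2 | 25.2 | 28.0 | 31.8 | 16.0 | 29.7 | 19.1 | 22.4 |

2 generations

Weekly DD (7 × max(0, T̄ − 16.6)): 107.8, 93.8, 63.0, 58.1, 34.3, 72.8, 107.8, 43.4, 93.8, 25.2, 60.2, 79.8, 106.4, 0.0, 91.7, 17.5, 40.6.
Season total = 1096.2 DD.
Complete generations = ⌊1096.2 / 431⌋ = 2.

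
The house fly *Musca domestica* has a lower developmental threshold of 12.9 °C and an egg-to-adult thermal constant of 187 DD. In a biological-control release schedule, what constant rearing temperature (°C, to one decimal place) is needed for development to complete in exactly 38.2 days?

17.8 °C

Required daily accumulation = 187 / 38.2 = 4.895 DD/day.
T = T_base + 4.895 = 12.9 + 4.895 = 17.795 ≈ 17.8 °C.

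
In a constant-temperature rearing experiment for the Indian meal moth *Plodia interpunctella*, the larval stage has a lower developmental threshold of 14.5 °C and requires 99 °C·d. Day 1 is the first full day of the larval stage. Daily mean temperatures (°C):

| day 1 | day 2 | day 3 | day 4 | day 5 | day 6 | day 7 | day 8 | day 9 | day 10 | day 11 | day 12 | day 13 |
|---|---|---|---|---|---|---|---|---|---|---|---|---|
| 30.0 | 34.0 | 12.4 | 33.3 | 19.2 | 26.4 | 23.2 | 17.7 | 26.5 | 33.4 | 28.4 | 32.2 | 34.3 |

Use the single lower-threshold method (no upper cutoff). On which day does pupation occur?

Daily DD above 14.5 °C: 15.5, 19.5, 0.0, 18.8, 4.7, 11.9, 8.7, 3.2, 12.0, 18.9, 13.9, 17.7, 19.8.
Cumulative: 15.5, 35.0, 35.0, 53.8, 58.5, 70.4, 79.1, 82.3, 94.3, 113.2, 127.1, 144.8, 164.6.
The total first reaches 99 DD on day 10.

day 10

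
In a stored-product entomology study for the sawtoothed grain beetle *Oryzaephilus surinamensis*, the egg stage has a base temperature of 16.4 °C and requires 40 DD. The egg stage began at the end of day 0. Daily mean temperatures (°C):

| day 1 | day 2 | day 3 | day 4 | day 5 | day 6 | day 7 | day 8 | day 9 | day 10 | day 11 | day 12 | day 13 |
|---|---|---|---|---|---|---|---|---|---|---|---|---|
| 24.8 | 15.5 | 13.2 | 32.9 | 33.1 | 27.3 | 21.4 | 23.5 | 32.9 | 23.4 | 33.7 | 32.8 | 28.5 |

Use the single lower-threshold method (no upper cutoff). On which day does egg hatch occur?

day 5

Daily DD above 16.4 °C: 8.4, 0.0, 0.0, 16.5, 16.7, 10.9, 5.0, 7.1, 16.5, 7.0, 17.3, 16.4, 12.1.
Cumulative: 8.4, 8.4, 8.4, 24.9, 41.6, 52.5, 57.5, 64.6, 81.1, 88.1, 105.4, 121.8, 133.9.
The total first reaches 40 DD on day 5.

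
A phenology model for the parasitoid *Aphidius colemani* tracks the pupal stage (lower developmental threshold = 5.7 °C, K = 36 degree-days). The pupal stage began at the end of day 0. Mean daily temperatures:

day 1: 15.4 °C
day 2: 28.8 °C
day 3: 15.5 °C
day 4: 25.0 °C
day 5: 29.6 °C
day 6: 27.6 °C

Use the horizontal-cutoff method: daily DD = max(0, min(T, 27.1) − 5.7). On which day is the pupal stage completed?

day 3

Daily DD above 5.7 °C (capped at 21.4): 9.7, 21.4, 9.8, 19.3, 21.4, 21.4.
Cumulative: 9.7, 31.1, 40.9, 60.2, 81.6, 103.0.
The total first reaches 36 DD on day 3.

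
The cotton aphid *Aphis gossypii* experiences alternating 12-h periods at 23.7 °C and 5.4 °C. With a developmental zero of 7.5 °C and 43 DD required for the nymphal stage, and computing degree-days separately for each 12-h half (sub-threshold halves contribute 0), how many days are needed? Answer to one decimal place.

5.3 days

Day half: max(0, 23.7 − 7.5) × 0.5 = 16.2 × 0.5 = 8.10 DD.
Night half: max(0, 5.4 − 7.5) × 0.5 = 0.0 × 0.5 = 0.00 DD.
Per 24 h: 8.10 DD/day.
Duration = 43 / 8.10 = 5.309 ≈ 5.3 days.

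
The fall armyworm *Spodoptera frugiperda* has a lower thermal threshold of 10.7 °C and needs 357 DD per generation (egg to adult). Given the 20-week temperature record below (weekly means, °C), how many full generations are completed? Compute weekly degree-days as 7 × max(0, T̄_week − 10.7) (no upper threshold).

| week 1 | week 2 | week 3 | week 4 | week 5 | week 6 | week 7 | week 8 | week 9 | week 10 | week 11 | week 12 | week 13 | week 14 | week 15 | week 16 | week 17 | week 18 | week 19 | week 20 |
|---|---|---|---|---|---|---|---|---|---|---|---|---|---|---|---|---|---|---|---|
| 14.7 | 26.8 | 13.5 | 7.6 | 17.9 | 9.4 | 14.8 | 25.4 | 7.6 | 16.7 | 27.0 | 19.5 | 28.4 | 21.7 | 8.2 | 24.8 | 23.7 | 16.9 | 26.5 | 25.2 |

3 generations

Weekly DD (7 × max(0, T̄ − 10.7)): 28.0, 112.7, 19.6, 0.0, 50.4, 0.0, 28.7, 102.9, 0.0, 42.0, 114.1, 61.6, 123.9, 77.0, 0.0, 98.7, 91.0, 43.4, 110.6, 101.5.
Season total = 1206.1 DD.
Complete generations = ⌊1206.1 / 357⌋ = 3.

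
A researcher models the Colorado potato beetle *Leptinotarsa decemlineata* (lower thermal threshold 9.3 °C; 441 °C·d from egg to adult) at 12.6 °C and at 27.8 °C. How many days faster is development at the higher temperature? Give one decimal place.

At 12.6 °C: 441 / (12.6 − 9.3) = 441 / 3.3 = 133.636 d.
At 27.8 °C: 441 / (27.8 − 9.3) = 441 / 18.5 = 23.838 d.
Difference = |133.636 − 23.838| = 109.799 ≈ 109.8 days.

109.8 days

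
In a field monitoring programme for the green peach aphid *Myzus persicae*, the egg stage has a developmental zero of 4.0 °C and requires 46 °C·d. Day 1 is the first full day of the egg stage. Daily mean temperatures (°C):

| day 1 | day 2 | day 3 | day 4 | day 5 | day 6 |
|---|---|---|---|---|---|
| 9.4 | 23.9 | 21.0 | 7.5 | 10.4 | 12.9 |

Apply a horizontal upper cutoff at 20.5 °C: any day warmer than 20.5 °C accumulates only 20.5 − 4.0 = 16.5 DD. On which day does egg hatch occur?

day 5

Daily DD above 4.0 °C (capped at 16.5): 5.4, 16.5, 16.5, 3.5, 6.4, 8.9.
Cumulative: 5.4, 21.9, 38.4, 41.9, 48.3, 57.2.
The total first reaches 46 DD on day 5.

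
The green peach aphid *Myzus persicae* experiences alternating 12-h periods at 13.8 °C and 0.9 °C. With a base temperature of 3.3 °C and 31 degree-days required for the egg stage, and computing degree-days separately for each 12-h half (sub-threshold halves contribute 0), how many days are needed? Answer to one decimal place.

5.9 days

Day half: max(0, 13.8 − 3.3) × 0.5 = 10.5 × 0.5 = 5.25 DD.
Night half: max(0, 0.9 − 3.3) × 0.5 = 0.0 × 0.5 = 0.00 DD.
Per 24 h: 5.25 DD/day.
Duration = 31 / 5.25 = 5.905 ≈ 5.9 days.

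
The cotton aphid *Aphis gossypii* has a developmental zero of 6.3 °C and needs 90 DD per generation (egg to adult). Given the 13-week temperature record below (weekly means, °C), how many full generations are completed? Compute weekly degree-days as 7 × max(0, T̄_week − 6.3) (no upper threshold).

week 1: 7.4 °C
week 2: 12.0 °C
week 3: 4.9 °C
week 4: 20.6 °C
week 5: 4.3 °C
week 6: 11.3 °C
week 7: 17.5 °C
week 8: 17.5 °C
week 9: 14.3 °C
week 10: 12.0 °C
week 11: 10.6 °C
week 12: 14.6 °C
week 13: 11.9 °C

Weekly DD (7 × max(0, T̄ − 6.3)): 7.7, 39.9, 0.0, 100.1, 0.0, 35.0, 78.4, 78.4, 56.0, 39.9, 30.1, 58.1, 39.2.
Season total = 562.8 DD.
Complete generations = ⌊562.8 / 90⌋ = 6.

6 generations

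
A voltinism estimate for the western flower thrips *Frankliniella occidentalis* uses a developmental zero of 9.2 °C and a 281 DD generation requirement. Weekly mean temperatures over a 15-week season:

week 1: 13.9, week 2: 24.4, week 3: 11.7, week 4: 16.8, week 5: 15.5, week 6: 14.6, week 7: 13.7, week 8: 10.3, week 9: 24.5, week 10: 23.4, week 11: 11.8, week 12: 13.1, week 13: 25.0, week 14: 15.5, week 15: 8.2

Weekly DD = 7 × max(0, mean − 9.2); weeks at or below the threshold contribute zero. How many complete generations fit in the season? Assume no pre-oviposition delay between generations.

2 generations

Weekly DD (7 × max(0, T̄ − 9.2)): 32.9, 106.4, 17.5, 53.2, 44.1, 37.8, 31.5, 7.7, 107.1, 99.4, 18.2, 27.3, 110.6, 44.1, 0.0.
Season total = 737.8 DD.
Complete generations = ⌊737.8 / 281⌋ = 2.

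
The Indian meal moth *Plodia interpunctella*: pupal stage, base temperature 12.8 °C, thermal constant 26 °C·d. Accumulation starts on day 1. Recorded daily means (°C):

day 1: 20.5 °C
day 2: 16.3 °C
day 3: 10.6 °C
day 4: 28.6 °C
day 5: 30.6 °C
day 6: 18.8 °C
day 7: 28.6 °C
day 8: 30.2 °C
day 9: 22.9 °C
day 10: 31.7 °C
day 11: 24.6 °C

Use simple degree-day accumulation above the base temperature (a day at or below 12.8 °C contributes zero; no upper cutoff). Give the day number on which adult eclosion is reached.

day 4

Daily DD above 12.8 °C: 7.7, 3.5, 0.0, 15.8, 17.8, 6.0, 15.8, 17.4, 10.1, 18.9, 11.8.
Cumulative: 7.7, 11.2, 11.2, 27.0, 44.8, 50.8, 66.6, 84.0, 94.1, 113.0, 124.8.
The total first reaches 26 DD on day 4.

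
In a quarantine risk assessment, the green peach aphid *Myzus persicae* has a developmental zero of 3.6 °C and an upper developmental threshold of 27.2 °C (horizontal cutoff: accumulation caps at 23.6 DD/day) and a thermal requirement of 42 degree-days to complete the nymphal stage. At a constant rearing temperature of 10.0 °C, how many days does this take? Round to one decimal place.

6.6 days

Daily accumulation = 10.0 − 3.6 = 6.4 DD/day.
Duration = 42 / 6.4 = 6.562 ≈ 6.6 days.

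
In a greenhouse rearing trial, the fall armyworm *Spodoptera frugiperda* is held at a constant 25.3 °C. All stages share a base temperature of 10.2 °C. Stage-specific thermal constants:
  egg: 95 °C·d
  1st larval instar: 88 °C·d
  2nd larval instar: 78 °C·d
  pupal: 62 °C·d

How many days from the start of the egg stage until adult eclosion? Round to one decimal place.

Daily accumulation at 25.3 °C = 25.3 − 10.2 = 15.1 DD/day.
Total K = 95 + 88 + 78 + 62 = 323 DD.
Total duration = 323 / 15.1 = 21.391 ≈ 21.4 days.

21.4 days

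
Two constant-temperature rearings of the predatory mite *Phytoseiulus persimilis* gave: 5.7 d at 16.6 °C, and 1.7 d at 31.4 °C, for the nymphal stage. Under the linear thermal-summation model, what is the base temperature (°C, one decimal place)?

Linear rate model ⇒ the product D·(T − T_b) is constant across temperatures.
5.7·(16.6 − T_b) = 1.7·(31.4 − T_b)
T_b = (5.7·16.6 − 1.7·31.4) / (5.7 − 1.7) = 41.24 / 4.0 = 10.310 °C ≈ 10.3 °C.

10.3 °C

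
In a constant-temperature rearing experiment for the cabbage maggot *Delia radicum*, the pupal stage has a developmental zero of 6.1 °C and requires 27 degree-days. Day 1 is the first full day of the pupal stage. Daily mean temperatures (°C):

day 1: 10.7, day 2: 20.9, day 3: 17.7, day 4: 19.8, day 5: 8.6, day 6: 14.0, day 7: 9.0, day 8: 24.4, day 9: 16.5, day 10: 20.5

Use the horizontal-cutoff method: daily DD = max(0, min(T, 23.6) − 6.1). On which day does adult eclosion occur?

day 3

Daily DD above 6.1 °C (capped at 17.5): 4.6, 14.8, 11.6, 13.7, 2.5, 7.9, 2.9, 17.5, 10.4, 14.4.
Cumulative: 4.6, 19.4, 31.0, 44.7, 47.2, 55.1, 58.0, 75.5, 85.9, 100.3.
The total first reaches 27 DD on day 3.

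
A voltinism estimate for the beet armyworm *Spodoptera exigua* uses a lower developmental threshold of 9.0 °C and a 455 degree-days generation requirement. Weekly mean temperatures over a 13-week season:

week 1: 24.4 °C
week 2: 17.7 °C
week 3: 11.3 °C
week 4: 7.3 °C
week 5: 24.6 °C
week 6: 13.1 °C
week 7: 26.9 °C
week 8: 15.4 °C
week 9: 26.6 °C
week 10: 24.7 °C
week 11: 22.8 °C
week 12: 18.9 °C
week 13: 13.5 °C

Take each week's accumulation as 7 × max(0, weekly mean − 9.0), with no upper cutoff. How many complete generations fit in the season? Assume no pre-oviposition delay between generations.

Weekly DD (7 × max(0, T̄ − 9.0)): 107.8, 60.9, 16.1, 0.0, 109.2, 28.7, 125.3, 44.8, 123.2, 109.9, 96.6, 69.3, 31.5.
Season total = 923.3 DD.
Complete generations = ⌊923.3 / 455⌋ = 2.

2 generations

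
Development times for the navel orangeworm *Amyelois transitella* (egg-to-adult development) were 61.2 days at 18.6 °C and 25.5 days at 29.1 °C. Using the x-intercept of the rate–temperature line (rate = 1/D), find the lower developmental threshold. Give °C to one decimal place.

11.1 °C

Linear rate model ⇒ the product D·(T − T_b) is constant across temperatures.
61.2·(18.6 − T_b) = 25.5·(29.1 − T_b)
T_b = (61.2·18.6 − 25.5·29.1) / (61.2 − 25.5) = 396.27 / 35.7 = 11.100 °C ≈ 11.1 °C.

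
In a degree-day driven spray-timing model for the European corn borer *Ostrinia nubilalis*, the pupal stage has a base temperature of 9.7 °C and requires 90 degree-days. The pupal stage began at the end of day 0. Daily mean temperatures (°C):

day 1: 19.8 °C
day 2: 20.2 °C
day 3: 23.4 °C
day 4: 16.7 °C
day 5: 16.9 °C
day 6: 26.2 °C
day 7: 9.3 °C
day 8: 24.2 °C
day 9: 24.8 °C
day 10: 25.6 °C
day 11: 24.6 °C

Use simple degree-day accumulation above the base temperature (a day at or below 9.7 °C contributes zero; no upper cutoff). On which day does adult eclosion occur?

day 9

Daily DD above 9.7 °C: 10.1, 10.5, 13.7, 7.0, 7.2, 16.5, 0.0, 14.5, 15.1, 15.9, 14.9.
Cumulative: 10.1, 20.6, 34.3, 41.3, 48.5, 65.0, 65.0, 79.5, 94.6, 110.5, 125.4.
The total first reaches 90 DD on day 9.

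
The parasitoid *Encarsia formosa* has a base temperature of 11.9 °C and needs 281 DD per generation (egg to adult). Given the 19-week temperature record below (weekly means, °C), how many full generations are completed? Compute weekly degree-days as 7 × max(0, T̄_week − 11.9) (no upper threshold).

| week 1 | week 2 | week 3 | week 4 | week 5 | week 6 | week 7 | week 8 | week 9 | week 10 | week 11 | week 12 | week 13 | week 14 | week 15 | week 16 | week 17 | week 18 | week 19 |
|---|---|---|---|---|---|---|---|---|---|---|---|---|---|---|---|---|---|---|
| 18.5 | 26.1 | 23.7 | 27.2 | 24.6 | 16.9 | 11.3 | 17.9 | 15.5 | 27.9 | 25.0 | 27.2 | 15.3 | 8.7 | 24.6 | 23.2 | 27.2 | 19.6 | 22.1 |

4 generations

Weekly DD (7 × max(0, T̄ − 11.9)): 46.2, 99.4, 82.6, 107.1, 88.9, 35.0, 0.0, 42.0, 25.2, 112.0, 91.7, 107.1, 23.8, 0.0, 88.9, 79.1, 107.1, 53.9, 71.4.
Season total = 1261.4 DD.
Complete generations = ⌊1261.4 / 281⌋ = 4.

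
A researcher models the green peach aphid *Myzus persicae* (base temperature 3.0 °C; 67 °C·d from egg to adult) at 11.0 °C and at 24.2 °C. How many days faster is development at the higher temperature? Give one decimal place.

5.2 days

At 11.0 °C: 67 / (11.0 − 3.0) = 67 / 8.0 = 8.375 d.
At 24.2 °C: 67 / (24.2 − 3.0) = 67 / 21.2 = 3.160 d.
Difference = |8.375 − 3.160| = 5.215 ≈ 5.2 days.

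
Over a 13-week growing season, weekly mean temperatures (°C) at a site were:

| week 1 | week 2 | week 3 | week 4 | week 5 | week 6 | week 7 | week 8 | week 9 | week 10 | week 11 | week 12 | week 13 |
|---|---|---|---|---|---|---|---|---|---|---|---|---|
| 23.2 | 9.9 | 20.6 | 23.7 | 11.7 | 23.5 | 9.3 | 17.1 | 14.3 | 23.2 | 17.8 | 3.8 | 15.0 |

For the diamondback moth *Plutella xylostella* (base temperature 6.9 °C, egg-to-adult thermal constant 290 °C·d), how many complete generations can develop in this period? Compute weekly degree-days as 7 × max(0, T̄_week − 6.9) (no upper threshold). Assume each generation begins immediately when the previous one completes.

3 generations

Weekly DD (7 × max(0, T̄ − 6.9)): 114.1, 21.0, 95.9, 117.6, 33.6, 116.2, 16.8, 71.4, 51.8, 114.1, 76.3, 0.0, 56.7.
Season total = 885.5 DD.
Complete generations = ⌊885.5 / 290⌋ = 3.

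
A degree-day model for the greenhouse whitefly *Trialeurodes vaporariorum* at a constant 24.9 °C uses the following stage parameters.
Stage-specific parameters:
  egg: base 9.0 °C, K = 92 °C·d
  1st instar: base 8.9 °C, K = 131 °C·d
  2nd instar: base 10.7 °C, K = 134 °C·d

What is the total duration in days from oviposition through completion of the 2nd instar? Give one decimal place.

23.4 days

egg: 92 / (24.9 − 9.0) = 92 / 15.9 = 5.786 d.
1st instar: 131 / (24.9 − 8.9) = 131 / 16.0 = 8.188 d.
2nd instar: 134 / (24.9 − 10.7) = 134 / 14.2 = 9.437 d.
Sum = 23.410 ≈ 23.4 days.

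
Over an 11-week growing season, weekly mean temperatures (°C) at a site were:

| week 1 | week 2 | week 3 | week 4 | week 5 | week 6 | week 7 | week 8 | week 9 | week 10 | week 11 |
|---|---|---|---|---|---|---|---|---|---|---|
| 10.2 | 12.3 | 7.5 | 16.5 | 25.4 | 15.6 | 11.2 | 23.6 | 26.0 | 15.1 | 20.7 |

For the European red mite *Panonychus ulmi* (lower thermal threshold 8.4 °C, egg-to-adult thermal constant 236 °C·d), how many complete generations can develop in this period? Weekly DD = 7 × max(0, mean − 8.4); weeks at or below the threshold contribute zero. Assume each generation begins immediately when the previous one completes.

Weekly DD (7 × max(0, T̄ − 8.4)): 12.6, 27.3, 0.0, 56.7, 119.0, 50.4, 19.6, 106.4, 123.2, 46.9, 86.1.
Season total = 648.2 DD.
Complete generations = ⌊648.2 / 236⌋ = 2.

2 generations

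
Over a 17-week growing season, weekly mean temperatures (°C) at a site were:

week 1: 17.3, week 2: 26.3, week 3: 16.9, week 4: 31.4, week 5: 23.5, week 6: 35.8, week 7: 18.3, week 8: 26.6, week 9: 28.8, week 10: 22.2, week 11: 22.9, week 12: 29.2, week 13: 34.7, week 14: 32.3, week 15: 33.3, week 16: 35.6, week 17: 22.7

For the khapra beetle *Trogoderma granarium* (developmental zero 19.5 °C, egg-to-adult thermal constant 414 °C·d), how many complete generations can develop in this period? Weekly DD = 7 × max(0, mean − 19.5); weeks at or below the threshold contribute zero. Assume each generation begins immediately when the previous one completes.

2 generations

Weekly DD (7 × max(0, T̄ − 19.5)): 0.0, 47.6, 0.0, 83.3, 28.0, 114.1, 0.0, 49.7, 65.1, 18.9, 23.8, 67.9, 106.4, 89.6, 96.6, 112.7, 22.4.
Season total = 926.1 DD.
Complete generations = ⌊926.1 / 414⌋ = 2.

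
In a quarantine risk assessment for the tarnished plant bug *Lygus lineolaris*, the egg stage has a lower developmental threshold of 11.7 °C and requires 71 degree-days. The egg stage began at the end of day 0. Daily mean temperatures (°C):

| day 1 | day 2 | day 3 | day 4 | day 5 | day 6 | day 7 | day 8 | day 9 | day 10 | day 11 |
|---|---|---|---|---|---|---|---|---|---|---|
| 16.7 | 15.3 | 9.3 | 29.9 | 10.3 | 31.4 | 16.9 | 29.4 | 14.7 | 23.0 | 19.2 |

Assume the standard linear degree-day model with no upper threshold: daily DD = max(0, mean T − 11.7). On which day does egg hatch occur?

day 9

Daily DD above 11.7 °C: 5.0, 3.6, 0.0, 18.2, 0.0, 19.7, 5.2, 17.7, 3.0, 11.3, 7.5.
Cumulative: 5.0, 8.6, 8.6, 26.8, 26.8, 46.5, 51.7, 69.4, 72.4, 83.7, 91.2.
The total first reaches 71 DD on day 9.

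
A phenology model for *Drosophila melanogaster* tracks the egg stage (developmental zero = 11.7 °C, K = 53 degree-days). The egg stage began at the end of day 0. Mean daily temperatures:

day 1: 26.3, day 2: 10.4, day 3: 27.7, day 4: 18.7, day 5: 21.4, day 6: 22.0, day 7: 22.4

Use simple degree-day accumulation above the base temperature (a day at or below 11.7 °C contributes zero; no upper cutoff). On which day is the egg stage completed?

day 6

Daily DD above 11.7 °C: 14.6, 0.0, 16.0, 7.0, 9.7, 10.3, 10.7.
Cumulative: 14.6, 14.6, 30.6, 37.6, 47.3, 57.6, 68.3.
The total first reaches 53 DD on day 6.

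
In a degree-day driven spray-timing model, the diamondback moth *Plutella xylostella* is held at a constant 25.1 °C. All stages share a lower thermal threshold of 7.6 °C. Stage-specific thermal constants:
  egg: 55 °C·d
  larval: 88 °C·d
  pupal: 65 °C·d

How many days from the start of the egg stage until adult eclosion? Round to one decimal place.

11.9 days

Daily accumulation at 25.1 °C = 25.1 − 7.6 = 17.5 DD/day.
Total K = 55 + 88 + 65 = 208 DD.
Total duration = 208 / 17.5 = 11.886 ≈ 11.9 days.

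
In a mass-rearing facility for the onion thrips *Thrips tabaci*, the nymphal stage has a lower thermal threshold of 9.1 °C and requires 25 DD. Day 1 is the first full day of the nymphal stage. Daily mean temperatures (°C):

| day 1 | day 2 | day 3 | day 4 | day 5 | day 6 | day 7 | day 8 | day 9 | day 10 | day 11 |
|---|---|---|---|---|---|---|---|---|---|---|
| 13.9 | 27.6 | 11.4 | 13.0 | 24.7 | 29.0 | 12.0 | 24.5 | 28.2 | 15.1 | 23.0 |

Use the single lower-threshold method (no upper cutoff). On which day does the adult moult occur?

Daily DD above 9.1 °C: 4.8, 18.5, 2.3, 3.9, 15.6, 19.9, 2.9, 15.4, 19.1, 6.0, 13.9.
Cumulative: 4.8, 23.3, 25.6, 29.5, 45.1, 65.0, 67.9, 83.3, 102.4, 108.4, 122.3.
The total first reaches 25 DD on day 3.

day 3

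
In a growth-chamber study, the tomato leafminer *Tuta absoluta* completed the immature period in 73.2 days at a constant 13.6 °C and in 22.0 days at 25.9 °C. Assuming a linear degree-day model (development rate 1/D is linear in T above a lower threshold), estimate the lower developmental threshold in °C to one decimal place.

Under the model K = D·(T − T_b), so D₁·(T₁ − T_b) = D₂·(T₂ − T_b).
73.2·(13.6 − T_b) = 22.0·(25.9 − T_b)
T_b = (73.2·13.6 − 22.0·25.9) / (73.2 − 22.0) = 425.72 / 51.2 = 8.315 °C ≈ 8.3 °C.

8.3 °C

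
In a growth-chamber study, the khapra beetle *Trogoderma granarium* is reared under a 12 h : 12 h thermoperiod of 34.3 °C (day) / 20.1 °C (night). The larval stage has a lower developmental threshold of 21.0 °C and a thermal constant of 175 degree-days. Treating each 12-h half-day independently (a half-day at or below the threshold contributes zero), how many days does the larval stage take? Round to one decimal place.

Day half: max(0, 34.3 − 21.0) × 0.5 = 13.3 × 0.5 = 6.65 DD.
Night half: max(0, 20.1 − 21.0) × 0.5 = 0.0 × 0.5 = 0.00 DD.
Per 24 h: 6.65 DD/day.
Duration = 175 / 6.65 = 26.316 ≈ 26.3 days.

26.3 days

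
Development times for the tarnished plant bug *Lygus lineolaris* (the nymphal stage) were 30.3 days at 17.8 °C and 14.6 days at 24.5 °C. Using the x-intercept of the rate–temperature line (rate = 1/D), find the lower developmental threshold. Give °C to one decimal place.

11.6 °C

Under the model K = D·(T − T_b), so D₁·(T₁ − T_b) = D₂·(T₂ − T_b).
30.3·(17.8 − T_b) = 14.6·(24.5 − T_b)
T_b = (30.3·17.8 − 14.6·24.5) / (30.3 − 14.6) = 181.64 / 15.7 = 11.569 °C ≈ 11.6 °C.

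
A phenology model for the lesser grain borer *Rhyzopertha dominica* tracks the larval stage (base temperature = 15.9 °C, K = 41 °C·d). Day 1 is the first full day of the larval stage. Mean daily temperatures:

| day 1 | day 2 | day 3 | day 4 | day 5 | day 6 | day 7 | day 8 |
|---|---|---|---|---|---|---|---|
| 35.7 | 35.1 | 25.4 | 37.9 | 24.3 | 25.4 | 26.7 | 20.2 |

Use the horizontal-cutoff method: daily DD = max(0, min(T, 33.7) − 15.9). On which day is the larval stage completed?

day 3

Daily DD above 15.9 °C (capped at 17.8): 17.8, 17.8, 9.5, 17.8, 8.4, 9.5, 10.8, 4.3.
Cumulative: 17.8, 35.6, 45.1, 62.9, 71.3, 80.8, 91.6, 95.9.
The total first reaches 41 DD on day 3.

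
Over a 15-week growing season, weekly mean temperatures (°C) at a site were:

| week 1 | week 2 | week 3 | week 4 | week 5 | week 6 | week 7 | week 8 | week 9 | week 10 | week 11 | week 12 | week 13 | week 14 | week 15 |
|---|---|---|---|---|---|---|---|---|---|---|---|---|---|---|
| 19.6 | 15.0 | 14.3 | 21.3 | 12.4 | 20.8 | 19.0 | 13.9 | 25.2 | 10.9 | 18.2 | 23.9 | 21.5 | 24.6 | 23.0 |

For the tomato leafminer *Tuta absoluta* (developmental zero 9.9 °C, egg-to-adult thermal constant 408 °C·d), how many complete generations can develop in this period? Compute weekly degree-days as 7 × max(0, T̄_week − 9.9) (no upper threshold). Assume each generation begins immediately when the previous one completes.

Weekly DD (7 × max(0, T̄ − 9.9)): 67.9, 35.7, 30.8, 79.8, 17.5, 76.3, 63.7, 28.0, 107.1, 7.0, 58.1, 98.0, 81.2, 102.9, 91.7.
Season total = 945.7 DD.
Complete generations = ⌊945.7 / 408⌋ = 2.

2 generations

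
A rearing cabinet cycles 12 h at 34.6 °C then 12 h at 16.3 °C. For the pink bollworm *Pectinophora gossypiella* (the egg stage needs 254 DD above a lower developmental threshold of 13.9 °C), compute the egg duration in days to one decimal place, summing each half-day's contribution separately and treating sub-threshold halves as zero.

22.0 days

Day half: max(0, 34.6 − 13.9) × 0.5 = 20.7 × 0.5 = 10.35 DD.
Night half: max(0, 16.3 − 13.9) × 0.5 = 2.4 × 0.5 = 1.20 DD.
Per 24 h: 11.55 DD/day.
Duration = 254 / 11.55 = 21.991 ≈ 22.0 days.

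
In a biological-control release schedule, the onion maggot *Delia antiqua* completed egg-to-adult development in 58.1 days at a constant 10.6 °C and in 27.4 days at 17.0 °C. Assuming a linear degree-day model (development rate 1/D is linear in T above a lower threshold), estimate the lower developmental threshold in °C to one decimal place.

Linear rate model ⇒ the product D·(T − T_b) is constant across temperatures.
58.1·(10.6 − T_b) = 27.4·(17.0 − T_b)
T_b = (58.1·10.6 − 27.4·17.0) / (58.1 − 27.4) = 150.06 / 30.7 = 4.888 °C ≈ 4.9 °C.

4.9 °C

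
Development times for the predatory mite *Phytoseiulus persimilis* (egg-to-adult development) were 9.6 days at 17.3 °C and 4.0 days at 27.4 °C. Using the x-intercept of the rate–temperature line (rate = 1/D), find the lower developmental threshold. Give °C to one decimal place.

10.1 °C

Under the model K = D·(T − T_b), so D₁·(T₁ − T_b) = D₂·(T₂ − T_b).
9.6·(17.3 − T_b) = 4.0·(27.4 − T_b)
T_b = (9.6·17.3 − 4.0·27.4) / (9.6 − 4.0) = 56.48 / 5.6 = 10.086 °C ≈ 10.1 °C.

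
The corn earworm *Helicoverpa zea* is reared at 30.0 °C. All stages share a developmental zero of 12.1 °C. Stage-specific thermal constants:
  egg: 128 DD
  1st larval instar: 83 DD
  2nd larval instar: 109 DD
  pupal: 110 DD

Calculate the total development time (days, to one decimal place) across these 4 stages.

Daily accumulation at 30.0 °C = 30.0 − 12.1 = 17.9 DD/day.
Total K = 128 + 83 + 109 + 110 = 430 DD.
Total duration = 430 / 17.9 = 24.022 ≈ 24.0 days.

24.0 days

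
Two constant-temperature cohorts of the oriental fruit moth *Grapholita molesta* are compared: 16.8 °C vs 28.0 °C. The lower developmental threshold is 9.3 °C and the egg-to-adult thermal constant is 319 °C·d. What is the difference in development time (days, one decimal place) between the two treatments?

At 16.8 °C: 319 / (16.8 − 9.3) = 319 / 7.5 = 42.533 d.
At 28.0 °C: 319 / (28.0 − 9.3) = 319 / 18.7 = 17.059 d.
Difference = |42.533 − 17.059| = 25.475 ≈ 25.5 days.

25.5 days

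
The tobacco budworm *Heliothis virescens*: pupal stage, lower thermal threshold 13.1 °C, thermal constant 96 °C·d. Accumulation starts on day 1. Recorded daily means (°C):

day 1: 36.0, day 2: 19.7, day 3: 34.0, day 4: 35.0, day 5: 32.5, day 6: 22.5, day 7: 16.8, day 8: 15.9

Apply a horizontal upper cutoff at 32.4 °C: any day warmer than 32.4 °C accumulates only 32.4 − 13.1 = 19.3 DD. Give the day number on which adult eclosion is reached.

Daily DD above 13.1 °C (capped at 19.3): 19.3, 6.6, 19.3, 19.3, 19.3, 9.4, 3.7, 2.8.
Cumulative: 19.3, 25.9, 45.2, 64.5, 83.8, 93.2, 96.9, 99.7.
The total first reaches 96 DD on day 7.

day 7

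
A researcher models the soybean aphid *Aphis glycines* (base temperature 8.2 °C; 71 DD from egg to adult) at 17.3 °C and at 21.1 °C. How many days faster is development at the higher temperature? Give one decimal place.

At 17.3 °C: 71 / (17.3 − 8.2) = 71 / 9.1 = 7.802 d.
At 21.1 °C: 71 / (21.1 − 8.2) = 71 / 12.9 = 5.504 d.
Difference = |7.802 − 5.504| = 2.298 ≈ 2.3 days.

2.3 days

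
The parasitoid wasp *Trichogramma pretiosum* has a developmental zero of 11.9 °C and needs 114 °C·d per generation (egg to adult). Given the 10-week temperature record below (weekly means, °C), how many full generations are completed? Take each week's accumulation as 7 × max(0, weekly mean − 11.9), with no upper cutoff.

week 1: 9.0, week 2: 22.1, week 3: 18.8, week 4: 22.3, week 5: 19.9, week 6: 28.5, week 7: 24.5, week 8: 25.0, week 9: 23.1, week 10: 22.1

Weekly DD (7 × max(0, T̄ − 11.9)): 0.0, 71.4, 48.3, 72.8, 56.0, 116.2, 88.2, 91.7, 78.4, 71.4.
Season total = 694.4 DD.
Complete generations = ⌊694.4 / 114⌋ = 6.

6 generations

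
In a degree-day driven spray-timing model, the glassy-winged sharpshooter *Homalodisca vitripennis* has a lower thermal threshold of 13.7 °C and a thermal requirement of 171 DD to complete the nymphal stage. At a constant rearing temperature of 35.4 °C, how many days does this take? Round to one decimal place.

7.9 days

Daily accumulation = 35.4 − 13.7 = 21.7 DD/day.
Duration = 171 / 21.7 = 7.880 ≈ 7.9 days.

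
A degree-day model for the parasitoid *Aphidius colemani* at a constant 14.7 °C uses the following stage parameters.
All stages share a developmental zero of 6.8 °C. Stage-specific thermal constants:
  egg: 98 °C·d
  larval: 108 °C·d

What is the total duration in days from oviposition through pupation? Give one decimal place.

26.1 days

Daily accumulation at 14.7 °C = 14.7 − 6.8 = 7.9 DD/day.
Total K = 98 + 108 = 206 DD.
Total duration = 206 / 7.9 = 26.076 ≈ 26.1 days.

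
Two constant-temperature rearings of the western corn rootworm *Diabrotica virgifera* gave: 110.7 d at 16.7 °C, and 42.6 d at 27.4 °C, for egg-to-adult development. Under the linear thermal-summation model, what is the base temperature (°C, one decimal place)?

10.0 °C

Equal thermal constants: D₁(T₁ − T_b) = D₂(T₂ − T_b).
110.7·(16.7 − T_b) = 42.6·(27.4 − T_b)
T_b = (110.7·16.7 − 42.6·27.4) / (110.7 − 42.6) = 681.45 / 68.1 = 10.007 °C ≈ 10.0 °C.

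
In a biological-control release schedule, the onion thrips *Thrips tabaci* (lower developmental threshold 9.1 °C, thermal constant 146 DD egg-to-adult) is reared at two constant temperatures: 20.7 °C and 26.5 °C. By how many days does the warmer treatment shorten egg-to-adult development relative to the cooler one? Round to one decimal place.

At 20.7 °C: 146 / (20.7 − 9.1) = 146 / 11.6 = 12.586 d.
At 26.5 °C: 146 / (26.5 − 9.1) = 146 / 17.4 = 8.391 d.
Difference = |12.586 − 8.391| = 4.195 ≈ 4.2 days.

4.2 days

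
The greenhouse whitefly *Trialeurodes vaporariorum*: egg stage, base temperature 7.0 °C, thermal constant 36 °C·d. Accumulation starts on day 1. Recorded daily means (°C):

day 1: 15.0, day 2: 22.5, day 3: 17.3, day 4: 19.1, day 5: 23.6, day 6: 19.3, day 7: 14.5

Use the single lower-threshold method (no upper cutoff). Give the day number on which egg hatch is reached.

Daily DD above 7.0 °C: 8.0, 15.5, 10.3, 12.1, 16.6, 12.3, 7.5.
Cumulative: 8.0, 23.5, 33.8, 45.9, 62.5, 74.8, 82.3.
The total first reaches 36 DD on day 4.

day 4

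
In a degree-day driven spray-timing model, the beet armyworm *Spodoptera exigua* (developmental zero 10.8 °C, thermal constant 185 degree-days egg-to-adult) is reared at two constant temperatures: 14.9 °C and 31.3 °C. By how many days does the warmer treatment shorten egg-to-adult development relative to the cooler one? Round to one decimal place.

36.1 days

At 14.9 °C: 185 / (14.9 − 10.8) = 185 / 4.1 = 45.122 d.
At 31.3 °C: 185 / (31.3 − 10.8) = 185 / 20.5 = 9.024 d.
Difference = |45.122 − 9.024| = 36.098 ≈ 36.1 days.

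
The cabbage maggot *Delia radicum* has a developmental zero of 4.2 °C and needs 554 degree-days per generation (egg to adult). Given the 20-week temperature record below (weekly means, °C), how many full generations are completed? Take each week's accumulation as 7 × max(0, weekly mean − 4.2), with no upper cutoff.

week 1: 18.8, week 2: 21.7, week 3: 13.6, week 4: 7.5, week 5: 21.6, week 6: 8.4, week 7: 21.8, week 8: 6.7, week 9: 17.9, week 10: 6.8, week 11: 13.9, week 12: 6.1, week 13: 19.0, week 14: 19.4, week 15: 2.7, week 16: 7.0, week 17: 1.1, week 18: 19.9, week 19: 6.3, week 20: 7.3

Weekly DD (7 × max(0, T̄ − 4.2)): 102.2, 122.5, 65.8, 23.1, 121.8, 29.4, 123.2, 17.5, 95.9, 18.2, 67.9, 13.3, 103.6, 106.4, 0.0, 19.6, 0.0, 109.9, 14.7, 21.7.
Season total = 1176.7 DD.
Complete generations = ⌊1176.7 / 554⌋ = 2.

2 generations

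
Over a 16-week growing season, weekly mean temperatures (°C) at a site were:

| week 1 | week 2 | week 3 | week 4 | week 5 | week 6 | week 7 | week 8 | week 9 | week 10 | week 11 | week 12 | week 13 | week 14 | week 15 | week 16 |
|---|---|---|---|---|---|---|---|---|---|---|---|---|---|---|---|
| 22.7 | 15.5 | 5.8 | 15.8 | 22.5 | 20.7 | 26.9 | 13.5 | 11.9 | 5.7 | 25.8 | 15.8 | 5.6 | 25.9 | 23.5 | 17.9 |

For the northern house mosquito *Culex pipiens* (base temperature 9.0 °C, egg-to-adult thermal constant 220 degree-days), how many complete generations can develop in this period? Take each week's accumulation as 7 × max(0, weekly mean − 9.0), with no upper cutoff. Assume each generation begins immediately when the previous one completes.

4 generations

Weekly DD (7 × max(0, T̄ − 9.0)): 95.9, 45.5, 0.0, 47.6, 94.5, 81.9, 125.3, 31.5, 20.3, 0.0, 117.6, 47.6, 0.0, 118.3, 101.5, 62.3.
Season total = 989.8 DD.
Complete generations = ⌊989.8 / 220⌋ = 4.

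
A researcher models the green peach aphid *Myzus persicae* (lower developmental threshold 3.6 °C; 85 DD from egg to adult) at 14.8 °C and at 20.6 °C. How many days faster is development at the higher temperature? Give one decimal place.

2.6 days

At 14.8 °C: 85 / (14.8 − 3.6) = 85 / 11.2 = 7.589 d.
At 20.6 °C: 85 / (20.6 − 3.6) = 85 / 17.0 = 5.000 d.
Difference = |7.589 − 5.000| = 2.589 ≈ 2.6 days.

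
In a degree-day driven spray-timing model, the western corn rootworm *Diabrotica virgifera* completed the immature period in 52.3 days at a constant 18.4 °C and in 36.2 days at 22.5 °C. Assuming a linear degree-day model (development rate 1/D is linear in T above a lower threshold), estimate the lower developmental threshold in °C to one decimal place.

Linear rate model ⇒ the product D·(T − T_b) is constant across temperatures.
52.3·(18.4 − T_b) = 36.2·(22.5 − T_b)
T_b = (52.3·18.4 − 36.2·22.5) / (52.3 − 36.2) = 147.82 / 16.1 = 9.181 °C ≈ 9.2 °C.

9.2 °C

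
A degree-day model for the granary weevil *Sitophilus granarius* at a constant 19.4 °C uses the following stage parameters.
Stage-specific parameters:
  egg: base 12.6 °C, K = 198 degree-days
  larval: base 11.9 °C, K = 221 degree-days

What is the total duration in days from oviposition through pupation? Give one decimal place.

egg: 198 / (19.4 − 12.6) = 198 / 6.8 = 29.118 d.
larval: 221 / (19.4 − 11.9) = 221 / 7.5 = 29.467 d.
Sum = 58.584 ≈ 58.6 days.

58.6 days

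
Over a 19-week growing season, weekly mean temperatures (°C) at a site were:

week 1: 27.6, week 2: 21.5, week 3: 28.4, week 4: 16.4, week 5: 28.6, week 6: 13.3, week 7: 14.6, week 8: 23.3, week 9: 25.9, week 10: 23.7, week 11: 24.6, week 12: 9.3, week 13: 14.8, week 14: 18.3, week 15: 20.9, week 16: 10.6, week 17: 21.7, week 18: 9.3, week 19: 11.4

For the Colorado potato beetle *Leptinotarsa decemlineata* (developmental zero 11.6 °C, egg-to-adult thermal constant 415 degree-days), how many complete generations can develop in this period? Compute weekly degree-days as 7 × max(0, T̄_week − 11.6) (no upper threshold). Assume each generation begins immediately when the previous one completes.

2 generations

Weekly DD (7 × max(0, T̄ − 11.6)): 112.0, 69.3, 117.6, 33.6, 119.0, 11.9, 21.0, 81.9, 100.1, 84.7, 91.0, 0.0, 22.4, 46.9, 65.1, 0.0, 70.7, 0.0, 0.0.
Season total = 1047.2 DD.
Complete generations = ⌊1047.2 / 415⌋ = 2.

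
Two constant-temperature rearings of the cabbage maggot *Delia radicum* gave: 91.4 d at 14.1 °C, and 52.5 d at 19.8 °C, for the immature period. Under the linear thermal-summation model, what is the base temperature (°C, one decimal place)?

6.4 °C

Equal thermal constants: D₁(T₁ − T_b) = D₂(T₂ − T_b).
91.4·(14.1 − T_b) = 52.5·(19.8 − T_b)
T_b = (91.4·14.1 − 52.5·19.8) / (91.4 − 52.5) = 249.24 / 38.9 = 6.407 °C ≈ 6.4 °C.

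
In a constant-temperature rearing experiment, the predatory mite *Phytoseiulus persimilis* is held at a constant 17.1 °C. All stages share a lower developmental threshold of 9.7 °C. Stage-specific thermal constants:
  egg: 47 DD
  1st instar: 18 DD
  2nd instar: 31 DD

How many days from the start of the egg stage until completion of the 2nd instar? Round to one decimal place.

13.0 days

Daily accumulation at 17.1 °C = 17.1 − 9.7 = 7.4 DD/day.
Total K = 47 + 18 + 31 = 96 DD.
Total duration = 96 / 7.4 = 12.973 ≈ 13.0 days.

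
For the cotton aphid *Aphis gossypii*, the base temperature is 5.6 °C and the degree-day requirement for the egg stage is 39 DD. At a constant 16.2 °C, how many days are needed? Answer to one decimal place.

3.7 days

Daily accumulation = 16.2 − 5.6 = 10.6 DD/day.
Duration = 39 / 10.6 = 3.679 ≈ 3.7 days.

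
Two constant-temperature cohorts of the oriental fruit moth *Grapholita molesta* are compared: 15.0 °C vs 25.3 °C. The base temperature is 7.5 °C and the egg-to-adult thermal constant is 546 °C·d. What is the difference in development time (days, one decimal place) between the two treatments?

42.1 days

At 15.0 °C: 546 / (15.0 − 7.5) = 546 / 7.5 = 72.800 d.
At 25.3 °C: 546 / (25.3 − 7.5) = 546 / 17.8 = 30.674 d.
Difference = |72.800 − 30.674| = 42.126 ≈ 42.1 days.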